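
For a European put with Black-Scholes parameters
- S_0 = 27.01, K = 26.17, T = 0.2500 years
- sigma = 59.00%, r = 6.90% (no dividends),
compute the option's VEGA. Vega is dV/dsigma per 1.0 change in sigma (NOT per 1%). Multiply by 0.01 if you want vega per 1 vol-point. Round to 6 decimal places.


d1 = 0.3130710212; d2 = 0.0180710212
phi(d1) = 0.3798627539; exp(-qT) = 1.0000000000; exp(-rT) = 0.9828979294
Vega = S * exp(-qT) * phi(d1) * sqrt(T) = 27.0100 * 1.0000000000 * 0.3798627539 * 0.5000000000 = 5.130046

Answer: Vega = 5.130046


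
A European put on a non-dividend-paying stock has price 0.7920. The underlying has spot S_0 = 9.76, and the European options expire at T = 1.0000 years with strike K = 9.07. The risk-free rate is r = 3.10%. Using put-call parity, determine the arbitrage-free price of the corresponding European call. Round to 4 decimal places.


Answer: Call price = 1.7589

Derivation:
Put-call parity: C - P = S_0 * exp(-qT) - K * exp(-rT).
S_0 * exp(-qT) = 9.7600 * 1.00000000 = 9.76000000
K * exp(-rT) = 9.0700 * 0.96947557 = 8.79314345
C = P + S*exp(-qT) - K*exp(-rT)
C = 0.7920 + 9.76000000 - 8.79314345 = 1.7589


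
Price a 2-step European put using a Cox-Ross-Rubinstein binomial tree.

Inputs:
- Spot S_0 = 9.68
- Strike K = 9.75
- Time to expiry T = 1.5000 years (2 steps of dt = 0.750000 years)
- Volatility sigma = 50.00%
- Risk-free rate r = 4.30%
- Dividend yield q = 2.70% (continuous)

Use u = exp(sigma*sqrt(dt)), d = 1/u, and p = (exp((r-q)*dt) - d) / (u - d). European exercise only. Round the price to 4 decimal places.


dt = T/N = 0.750000
u = exp(sigma*sqrt(dt)) = 1.541896; d = 1/u = 0.648552
p = (exp((r-q)*dt) - d) / (u - d) = 0.406921
Discount per step: exp(-r*dt) = 0.968264
Stock lattice S(k, i) with i counting down-moves:
  k=0: S(0,0) = 9.6800
  k=1: S(1,0) = 14.9256; S(1,1) = 6.2780
  k=2: S(2,0) = 23.0136; S(2,1) = 9.6800; S(2,2) = 4.0716
Terminal payoffs V(N, i) = max(K - S_T, 0):
  V(2,0) = 0.000000; V(2,1) = 0.070000; V(2,2) = 5.678398
Backward induction: V(k, i) = exp(-r*dt) * [p * V(k+1, i) + (1-p) * V(k+1, i+1)].
  V(1,0) = exp(-r*dt) * [p*0.000000 + (1-p)*0.070000] = 0.040198
  V(1,1) = exp(-r*dt) * [p*0.070000 + (1-p)*5.678398] = 3.288444
  V(0,0) = exp(-r*dt) * [p*0.040198 + (1-p)*3.288444] = 1.904252

Answer: Price = V(0,0) = 1.9043


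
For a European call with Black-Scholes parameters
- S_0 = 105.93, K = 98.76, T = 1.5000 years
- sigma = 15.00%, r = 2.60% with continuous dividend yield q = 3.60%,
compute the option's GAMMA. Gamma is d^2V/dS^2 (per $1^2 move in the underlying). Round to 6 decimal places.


Answer: Gamma = 0.017988

Derivation:
d1 = 0.3917051669; d2 = 0.2079934362
phi(d1) = 0.3694813542; exp(-qT) = 0.9474321065; exp(-rT) = 0.9617507091
Gamma = exp(-qT) * phi(d1) / (S * sigma * sqrt(T)) = 0.9474321065 * 0.3694813542 / (105.9300 * 0.1500 * 1.2247448714) = 0.017988


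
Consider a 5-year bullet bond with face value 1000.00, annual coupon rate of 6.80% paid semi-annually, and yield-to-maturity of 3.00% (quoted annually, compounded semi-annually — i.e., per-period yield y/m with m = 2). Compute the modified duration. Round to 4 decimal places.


Answer: Modified duration = 4.3185

Derivation:
Coupon per period c = face * coupon_rate / m = 34.000000
Periods per year m = 2; per-period yield y/m = 0.015000
Number of cashflows N = 10
Cashflows (t years, CF_t, discount factor 1/(1+y/m)^(m*t), PV):
  t = 0.5000: CF_t = 34.000000, DF = 0.985222, PV = 33.497537
  t = 1.0000: CF_t = 34.000000, DF = 0.970662, PV = 33.002499
  t = 1.5000: CF_t = 34.000000, DF = 0.956317, PV = 32.514778
  t = 2.0000: CF_t = 34.000000, DF = 0.942184, PV = 32.034264
  t = 2.5000: CF_t = 34.000000, DF = 0.928260, PV = 31.560851
  t = 3.0000: CF_t = 34.000000, DF = 0.914542, PV = 31.094435
  t = 3.5000: CF_t = 34.000000, DF = 0.901027, PV = 30.634911
  t = 4.0000: CF_t = 34.000000, DF = 0.887711, PV = 30.182178
  t = 4.5000: CF_t = 34.000000, DF = 0.874592, PV = 29.736136
  t = 5.0000: CF_t = 1034.000000, DF = 0.861667, PV = 890.963918
Price P = sum_t PV_t = 1175.221506
First compute Macaulay numerator sum_t t * PV_t:
  t * PV_t at t = 0.5000: 16.748768
  t * PV_t at t = 1.0000: 33.002499
  t * PV_t at t = 1.5000: 48.772167
  t * PV_t at t = 2.0000: 64.068528
  t * PV_t at t = 2.5000: 78.902128
  t * PV_t at t = 3.0000: 93.283304
  t * PV_t at t = 3.5000: 107.222188
  t * PV_t at t = 4.0000: 120.728713
  t * PV_t at t = 4.5000: 133.812613
  t * PV_t at t = 5.0000: 4454.819588
Macaulay duration D = 5151.360495 / 1175.221506 = 4.383310
Modified duration = D / (1 + y/m) = 4.383310 / (1 + 0.015000) = 4.318532


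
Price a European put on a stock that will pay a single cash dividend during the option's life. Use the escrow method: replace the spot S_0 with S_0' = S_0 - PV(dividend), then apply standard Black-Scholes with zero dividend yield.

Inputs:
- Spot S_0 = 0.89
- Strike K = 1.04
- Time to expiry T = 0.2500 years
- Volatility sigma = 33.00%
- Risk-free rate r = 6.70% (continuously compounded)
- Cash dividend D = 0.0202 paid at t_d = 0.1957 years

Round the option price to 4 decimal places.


Answer: Price = 0.1661

Derivation:
PV(D) = D * exp(-r * t_d) = 0.0202 * 0.98697369 = 0.01993687
S_0' = S_0 - PV(D) = 0.8900 - 0.01993687 = 0.87006313
d1 = (ln(S_0'/K) + (r + sigma^2/2)*T) / (sigma*sqrt(T)) = -0.89725890
d2 = d1 - sigma*sqrt(T) = -1.06225890
exp(-rT) = 0.98338950
N(-d1) = 0.81520961; N(-d2) = 0.85594092
P = K * exp(-rT) * N(-d2) - S_0' * N(-d1) = 1.0400 * 0.98338950 * 0.85594092 - 0.87006313 * 0.81520961 = 0.1661


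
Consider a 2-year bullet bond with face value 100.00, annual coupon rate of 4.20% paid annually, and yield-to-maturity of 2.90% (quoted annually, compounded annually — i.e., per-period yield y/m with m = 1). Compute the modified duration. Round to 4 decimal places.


Answer: Modified duration = 1.9049

Derivation:
Coupon per period c = face * coupon_rate / m = 4.200000
Periods per year m = 1; per-period yield y/m = 0.029000
Number of cashflows N = 2
Cashflows (t years, CF_t, discount factor 1/(1+y/m)^(m*t), PV):
  t = 1.0000: CF_t = 4.200000, DF = 0.971817, PV = 4.081633
  t = 2.0000: CF_t = 104.200000, DF = 0.944429, PV = 98.409487
Price P = sum_t PV_t = 102.491120
First compute Macaulay numerator sum_t t * PV_t:
  t * PV_t at t = 1.0000: 4.081633
  t * PV_t at t = 2.0000: 196.818975
Macaulay duration D = 200.900607 / 102.491120 = 1.960176
Modified duration = D / (1 + y/m) = 1.960176 / (1 + 0.029000) = 1.904933


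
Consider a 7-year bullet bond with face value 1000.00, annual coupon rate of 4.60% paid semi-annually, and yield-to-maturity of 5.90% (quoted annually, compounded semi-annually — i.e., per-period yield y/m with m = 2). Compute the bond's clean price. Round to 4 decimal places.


Coupon per period c = face * coupon_rate / m = 23.000000
Periods per year m = 2; per-period yield y/m = 0.029500
Number of cashflows N = 14
Cashflows (t years, CF_t, discount factor 1/(1+y/m)^(m*t), PV):
  t = 0.5000: CF_t = 23.000000, DF = 0.971345, PV = 22.340942
  t = 1.0000: CF_t = 23.000000, DF = 0.943512, PV = 21.700770
  t = 1.5000: CF_t = 23.000000, DF = 0.916476, PV = 21.078941
  t = 2.0000: CF_t = 23.000000, DF = 0.890214, PV = 20.474930
  t = 2.5000: CF_t = 23.000000, DF = 0.864706, PV = 19.888228
  t = 3.0000: CF_t = 23.000000, DF = 0.839928, PV = 19.318337
  t = 3.5000: CF_t = 23.000000, DF = 0.815860, PV = 18.764776
  t = 4.0000: CF_t = 23.000000, DF = 0.792482, PV = 18.227077
  t = 4.5000: CF_t = 23.000000, DF = 0.769773, PV = 17.704786
  t = 5.0000: CF_t = 23.000000, DF = 0.747716, PV = 17.197461
  t = 5.5000: CF_t = 23.000000, DF = 0.726290, PV = 16.704673
  t = 6.0000: CF_t = 23.000000, DF = 0.705479, PV = 16.226006
  t = 6.5000: CF_t = 23.000000, DF = 0.685263, PV = 15.761055
  t = 7.0000: CF_t = 1023.000000, DF = 0.665627, PV = 680.936667
Price P = sum_t PV_t = 926.324646

Answer: Price = 926.3246


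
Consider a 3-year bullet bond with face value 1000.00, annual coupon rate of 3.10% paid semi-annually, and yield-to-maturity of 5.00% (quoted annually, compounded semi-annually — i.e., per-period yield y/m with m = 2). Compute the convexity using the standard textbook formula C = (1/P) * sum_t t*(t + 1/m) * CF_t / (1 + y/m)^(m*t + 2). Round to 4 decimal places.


Coupon per period c = face * coupon_rate / m = 15.500000
Periods per year m = 2; per-period yield y/m = 0.025000
Number of cashflows N = 6
Cashflows (t years, CF_t, discount factor 1/(1+y/m)^(m*t), PV):
  t = 0.5000: CF_t = 15.500000, DF = 0.975610, PV = 15.121951
  t = 1.0000: CF_t = 15.500000, DF = 0.951814, PV = 14.753123
  t = 1.5000: CF_t = 15.500000, DF = 0.928599, PV = 14.393291
  t = 2.0000: CF_t = 15.500000, DF = 0.905951, PV = 14.042235
  t = 2.5000: CF_t = 15.500000, DF = 0.883854, PV = 13.699741
  t = 3.0000: CF_t = 1015.500000, DF = 0.862297, PV = 875.662467
Price P = sum_t PV_t = 947.672809
Convexity numerator sum_t t*(t + 1/m) * CF_t / (1+y/m)^(m*t + 2):
  t = 0.5000: term = 7.196645
  t = 1.0000: term = 21.063352
  t = 1.5000: term = 41.099224
  t = 2.0000: term = 66.828007
  t = 2.5000: term = 97.797084
  t = 3.0000: term = 8751.415498
Convexity = (1/P) * sum = 8985.399811 / 947.672809 = 9.481542

Answer: Convexity = 9.4815


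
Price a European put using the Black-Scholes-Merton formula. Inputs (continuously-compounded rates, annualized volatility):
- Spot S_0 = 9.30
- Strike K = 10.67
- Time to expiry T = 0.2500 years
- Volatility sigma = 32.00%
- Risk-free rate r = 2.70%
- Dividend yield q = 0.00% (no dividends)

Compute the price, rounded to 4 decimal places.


d1 = (ln(S/K) + (r - q + 0.5*sigma^2) * T) / (sigma * sqrt(T)) = -0.73669791
d2 = d1 - sigma * sqrt(T) = -0.89669791
exp(-rT) = 0.99327273; exp(-qT) = 1.00000000
P = K * exp(-rT) * N(-d2) - S_0 * exp(-qT) * N(-d1)
N(-d1) = 0.76934696; N(-d2) = 0.81505993
P = 10.6700 * 0.99327273 * 0.81505993 - 9.3000 * 1.00000000 * 0.76934696 = 1.4833

Answer: Price = 1.4833


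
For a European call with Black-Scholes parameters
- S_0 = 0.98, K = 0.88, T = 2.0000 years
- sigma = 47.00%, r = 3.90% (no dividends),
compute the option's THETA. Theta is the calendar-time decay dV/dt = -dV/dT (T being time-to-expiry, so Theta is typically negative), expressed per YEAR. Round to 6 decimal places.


Answer: Theta = -0.069085

Derivation:
d1 = 0.6116182753; d2 = -0.0530620990
phi(d1) = 0.3308874504; exp(-qT) = 1.0000000000; exp(-rT) = 0.9249644265
Theta = -S*exp(-qT)*phi(d1)*sigma/(2*sqrt(T)) - r*K*exp(-rT)*N(d2) + q*S*exp(-qT)*N(d1)
N(d1) = 0.7296048281; N(d2) = 0.4788412148; sqrt(T) = 1.4142135624
Term 1 = -0.9800 * 1.0000000000 * 0.3308874504 * 0.4700 / (2 * 1.4142135624) = -0.0538839266
Term 2 = -0.0390 * 0.8800 * 0.9249644265 * 0.4788412148 = -0.0152007086
Term 3 = 0 (no dividend yield, q = 0)
Theta = -0.0538839266 + (-0.0152007086) + (0.0000000000) = -0.069085


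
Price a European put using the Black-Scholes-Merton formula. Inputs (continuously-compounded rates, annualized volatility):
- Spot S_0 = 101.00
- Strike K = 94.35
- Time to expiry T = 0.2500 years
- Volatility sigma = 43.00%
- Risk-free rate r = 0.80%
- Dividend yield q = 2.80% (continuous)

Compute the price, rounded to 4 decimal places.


d1 = (ln(S/K) + (r - q + 0.5*sigma^2) * T) / (sigma * sqrt(T)) = 0.40103137
d2 = d1 - sigma * sqrt(T) = 0.18603137
exp(-rT) = 0.99800200; exp(-qT) = 0.99302444
P = K * exp(-rT) * N(-d2) - S_0 * exp(-qT) * N(-d1)
N(-d1) = 0.34419851; N(-d2) = 0.42621008
P = 94.3500 * 0.99800200 * 0.42621008 - 101.0000 * 0.99302444 * 0.34419851 = 5.6110

Answer: Price = 5.6110


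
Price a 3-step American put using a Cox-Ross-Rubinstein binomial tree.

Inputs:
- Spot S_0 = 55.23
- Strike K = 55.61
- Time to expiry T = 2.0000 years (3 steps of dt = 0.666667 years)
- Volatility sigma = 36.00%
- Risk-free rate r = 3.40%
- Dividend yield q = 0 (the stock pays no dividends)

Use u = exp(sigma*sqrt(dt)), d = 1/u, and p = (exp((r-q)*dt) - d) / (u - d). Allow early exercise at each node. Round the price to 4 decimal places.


Answer: Price = V(0,0) = 10.3967

Derivation:
dt = T/N = 0.666667
u = exp(sigma*sqrt(dt)) = 1.341702; d = 1/u = 0.745322
p = (exp((r-q)*dt) - d) / (u - d) = 0.465481
Discount per step: exp(-r*dt) = 0.977588
Stock lattice S(k, i) with i counting down-moves:
  k=0: S(0,0) = 55.2300
  k=1: S(1,0) = 74.1022; S(1,1) = 41.1641
  k=2: S(2,0) = 99.4230; S(2,1) = 55.2300; S(2,2) = 30.6805
  k=3: S(3,0) = 133.3961; S(3,1) = 74.1022; S(3,2) = 41.1641; S(3,3) = 22.8669
Terminal payoffs V(N, i) = max(K - S_T, 0):
  V(3,0) = 0.000000; V(3,1) = 0.000000; V(3,2) = 14.445859; V(3,3) = 32.743111
Backward induction: V(k, i) = exp(-r*dt) * [p * V(k+1, i) + (1-p) * V(k+1, i+1)]; then take max(V_cont, immediate exercise) for American.
  V(2,0) = exp(-r*dt) * [p*0.000000 + (1-p)*0.000000] = 0.000000; exercise = 0.000000; V(2,0) = max -> 0.000000
  V(2,1) = exp(-r*dt) * [p*0.000000 + (1-p)*14.445859] = 7.548532; exercise = 0.380000; V(2,1) = max -> 7.548532
  V(2,2) = exp(-r*dt) * [p*14.445859 + (1-p)*32.743111] = 23.683140; exercise = 24.929455; V(2,2) = max -> 24.929455
  V(1,0) = exp(-r*dt) * [p*0.000000 + (1-p)*7.548532] = 3.944406; exercise = 0.000000; V(1,0) = max -> 3.944406
  V(1,1) = exp(-r*dt) * [p*7.548532 + (1-p)*24.929455] = 16.461576; exercise = 14.445859; V(1,1) = max -> 16.461576
  V(0,0) = exp(-r*dt) * [p*3.944406 + (1-p)*16.461576] = 10.396721; exercise = 0.380000; V(0,0) = max -> 10.396721


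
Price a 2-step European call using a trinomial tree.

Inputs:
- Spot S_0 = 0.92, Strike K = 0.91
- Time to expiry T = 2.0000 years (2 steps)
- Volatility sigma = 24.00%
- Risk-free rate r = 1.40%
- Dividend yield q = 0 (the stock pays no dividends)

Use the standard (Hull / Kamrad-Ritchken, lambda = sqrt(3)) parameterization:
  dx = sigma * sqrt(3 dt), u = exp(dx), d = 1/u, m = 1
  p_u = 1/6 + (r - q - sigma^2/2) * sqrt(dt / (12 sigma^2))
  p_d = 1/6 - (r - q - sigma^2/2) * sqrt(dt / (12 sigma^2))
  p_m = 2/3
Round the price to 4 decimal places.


Answer: Price = V(0,0) = 0.1242

Derivation:
dt = T/N = 1.000000; dx = sigma*sqrt(3*dt) = 0.415692
u = exp(dx) = 1.515419; d = 1/u = 0.659883
p_u = 0.148865, p_m = 0.666667, p_d = 0.184468
Discount per step: exp(-r*dt) = 0.986098
Stock lattice S(k, j) with j the centered position index:
  k=0: S(0,+0) = 0.9200
  k=1: S(1,-1) = 0.6071; S(1,+0) = 0.9200; S(1,+1) = 1.3942
  k=2: S(2,-2) = 0.4006; S(2,-1) = 0.6071; S(2,+0) = 0.9200; S(2,+1) = 1.3942; S(2,+2) = 2.1128
Terminal payoffs V(N, j) = max(S_T - K, 0):
  V(2,-2) = 0.000000; V(2,-1) = 0.000000; V(2,+0) = 0.010000; V(2,+1) = 0.484186; V(2,+2) = 1.202776
Backward induction: V(k, j) = exp(-r*dt) * [p_u * V(k+1, j+1) + p_m * V(k+1, j) + p_d * V(k+1, j-1)]
  V(1,-1) = exp(-r*dt) * [p_u*0.010000 + p_m*0.000000 + p_d*0.000000] = 0.001468
  V(1,+0) = exp(-r*dt) * [p_u*0.484186 + p_m*0.010000 + p_d*0.000000] = 0.077650
  V(1,+1) = exp(-r*dt) * [p_u*1.202776 + p_m*0.484186 + p_d*0.010000] = 0.496684
  V(0,+0) = exp(-r*dt) * [p_u*0.496684 + p_m*0.077650 + p_d*0.001468] = 0.124225


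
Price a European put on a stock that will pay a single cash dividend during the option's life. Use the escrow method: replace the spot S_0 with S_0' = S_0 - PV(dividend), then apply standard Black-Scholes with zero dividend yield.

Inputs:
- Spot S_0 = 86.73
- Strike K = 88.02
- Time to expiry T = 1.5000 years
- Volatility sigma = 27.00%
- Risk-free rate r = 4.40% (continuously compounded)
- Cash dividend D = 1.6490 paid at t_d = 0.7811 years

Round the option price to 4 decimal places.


Answer: Price = 9.6847

Derivation:
PV(D) = D * exp(-r * t_d) = 1.6490 * 0.96621549 = 1.59328934
S_0' = S_0 - PV(D) = 86.7300 - 1.59328934 = 85.13671066
d1 = (ln(S_0'/K) + (r + sigma^2/2)*T) / (sigma*sqrt(T)) = 0.26421002
d2 = d1 - sigma*sqrt(T) = -0.06647110
exp(-rT) = 0.93613086
N(-d1) = 0.39580905; N(-d2) = 0.52649862
P = K * exp(-rT) * N(-d2) - S_0' * N(-d1) = 88.0200 * 0.93613086 * 0.52649862 - 85.13671066 * 0.39580905 = 9.6847


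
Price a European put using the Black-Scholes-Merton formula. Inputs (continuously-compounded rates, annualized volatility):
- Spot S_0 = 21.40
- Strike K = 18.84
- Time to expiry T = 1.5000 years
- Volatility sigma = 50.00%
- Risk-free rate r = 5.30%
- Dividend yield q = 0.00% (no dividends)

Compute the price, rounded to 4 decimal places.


Answer: Price = 2.9211

Derivation:
d1 = (ln(S/K) + (r - q + 0.5*sigma^2) * T) / (sigma * sqrt(T)) = 0.64406663
d2 = d1 - sigma * sqrt(T) = 0.03169420
exp(-rT) = 0.92357802; exp(-qT) = 1.00000000
P = K * exp(-rT) * N(-d2) - S_0 * exp(-qT) * N(-d1)
N(-d1) = 0.25976611; N(-d2) = 0.48735796
P = 18.8400 * 0.92357802 * 0.48735796 - 21.4000 * 1.00000000 * 0.25976611 = 2.9211


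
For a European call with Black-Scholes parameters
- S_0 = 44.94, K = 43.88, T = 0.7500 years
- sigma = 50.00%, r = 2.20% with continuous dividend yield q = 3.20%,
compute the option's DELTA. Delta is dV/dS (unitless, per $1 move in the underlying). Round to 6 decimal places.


d1 = 0.2543103952; d2 = -0.1787023067
phi(d1) = 0.3862480800; exp(-qT) = 0.9762857098; exp(-rT) = 0.9836353794
N(d1) = 0.6003721152
Delta = exp(-qT) * N(d1) = 0.9762857098 * 0.6003721152 = 0.586135

Answer: Delta = 0.586135


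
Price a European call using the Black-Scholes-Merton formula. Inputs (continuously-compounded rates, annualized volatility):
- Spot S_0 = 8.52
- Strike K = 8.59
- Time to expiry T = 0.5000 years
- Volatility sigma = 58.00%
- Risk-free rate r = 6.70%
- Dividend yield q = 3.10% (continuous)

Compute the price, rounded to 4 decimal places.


d1 = (ln(S/K) + (r - q + 0.5*sigma^2) * T) / (sigma * sqrt(T)) = 0.22899923
d2 = d1 - sigma * sqrt(T) = -0.18112271
exp(-rT) = 0.96705491; exp(-qT) = 0.98461951
C = S_0 * exp(-qT) * N(d1) - K * exp(-rT) * N(d2)
N(d1) = 0.59056524; N(d2) = 0.42813563
C = 8.5200 * 0.98461951 * 0.59056524 - 8.5900 * 0.96705491 * 0.42813563 = 1.3977

Answer: Price = 1.3977


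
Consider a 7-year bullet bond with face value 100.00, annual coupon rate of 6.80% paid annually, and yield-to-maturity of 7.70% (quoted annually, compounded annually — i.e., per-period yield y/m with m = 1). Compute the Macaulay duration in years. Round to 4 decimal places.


Coupon per period c = face * coupon_rate / m = 6.800000
Periods per year m = 1; per-period yield y/m = 0.077000
Number of cashflows N = 7
Cashflows (t years, CF_t, discount factor 1/(1+y/m)^(m*t), PV):
  t = 1.0000: CF_t = 6.800000, DF = 0.928505, PV = 6.313835
  t = 2.0000: CF_t = 6.800000, DF = 0.862122, PV = 5.862428
  t = 3.0000: CF_t = 6.800000, DF = 0.800484, PV = 5.443294
  t = 4.0000: CF_t = 6.800000, DF = 0.743254, PV = 5.054126
  t = 5.0000: CF_t = 6.800000, DF = 0.690115, PV = 4.692782
  t = 6.0000: CF_t = 6.800000, DF = 0.640775, PV = 4.357272
  t = 7.0000: CF_t = 106.800000, DF = 0.594963, PV = 63.542066
Price P = sum_t PV_t = 95.265803
Macaulay numerator sum_t t * PV_t:
  t * PV_t at t = 1.0000: 6.313835
  t * PV_t at t = 2.0000: 11.724856
  t * PV_t at t = 3.0000: 16.329882
  t * PV_t at t = 4.0000: 20.216506
  t * PV_t at t = 5.0000: 23.463911
  t * PV_t at t = 6.0000: 26.143633
  t * PV_t at t = 7.0000: 444.794460
Macaulay duration D = (sum_t t * PV_t) / P = 548.987083 / 95.265803 = 5.762688

Answer: Macaulay duration = 5.7627 years


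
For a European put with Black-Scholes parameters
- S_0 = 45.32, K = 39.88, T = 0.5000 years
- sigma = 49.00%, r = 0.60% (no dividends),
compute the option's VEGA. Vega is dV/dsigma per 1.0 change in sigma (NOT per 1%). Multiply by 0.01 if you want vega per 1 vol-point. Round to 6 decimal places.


d1 = 0.5509617043; d2 = 0.2044793815
phi(d1) = 0.3427623487; exp(-qT) = 1.0000000000; exp(-rT) = 0.9970044955
Vega = S * exp(-qT) * phi(d1) * sqrt(T) = 45.3200 * 1.0000000000 * 0.3427623487 * 0.7071067812 = 10.984189

Answer: Vega = 10.984189


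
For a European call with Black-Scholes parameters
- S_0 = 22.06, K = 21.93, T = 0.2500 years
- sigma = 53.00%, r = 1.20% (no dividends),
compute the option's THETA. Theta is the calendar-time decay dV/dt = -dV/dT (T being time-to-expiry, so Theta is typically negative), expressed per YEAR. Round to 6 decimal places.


d1 = 0.1661243449; d2 = -0.0988756551
phi(d1) = 0.3934752217; exp(-qT) = 1.0000000000; exp(-rT) = 0.9970044955
Theta = -S*exp(-qT)*phi(d1)*sigma/(2*sqrt(T)) - r*K*exp(-rT)*N(d2) + q*S*exp(-qT)*N(d1)
N(d1) = 0.5659704521; N(d2) = 0.4606184993; sqrt(T) = 0.5000000000
Term 1 = -22.0600 * 1.0000000000 * 0.3934752217 * 0.5300 / (2 * 0.5000000000) = -4.6004335971
Term 2 = -0.0120 * 21.9300 * 0.9970044955 * 0.4606184993 = -0.1208532601
Term 3 = 0 (no dividend yield, q = 0)
Theta = -4.6004335971 + (-0.1208532601) + (0.0000000000) = -4.721287

Answer: Theta = -4.721287


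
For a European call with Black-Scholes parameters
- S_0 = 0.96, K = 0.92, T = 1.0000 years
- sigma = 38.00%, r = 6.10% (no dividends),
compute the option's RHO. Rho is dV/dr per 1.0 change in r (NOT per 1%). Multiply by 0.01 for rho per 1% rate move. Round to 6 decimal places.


Answer: Rho = 0.461243

Derivation:
d1 = 0.4625253011; d2 = 0.0825253011
phi(d1) = 0.3584724893; exp(-qT) = 1.0000000000; exp(-rT) = 0.9408232398
N(d2) = 0.5328855002
Rho = K*T*exp(-rT)*N(d2) = 0.9200 * 1.0000 * 0.9408232398 * 0.5328855002 = 0.461243


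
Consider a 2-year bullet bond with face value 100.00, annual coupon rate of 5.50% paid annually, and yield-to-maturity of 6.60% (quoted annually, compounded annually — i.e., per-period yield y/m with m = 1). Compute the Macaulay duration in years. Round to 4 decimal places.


Coupon per period c = face * coupon_rate / m = 5.500000
Periods per year m = 1; per-period yield y/m = 0.066000
Number of cashflows N = 2
Cashflows (t years, CF_t, discount factor 1/(1+y/m)^(m*t), PV):
  t = 1.0000: CF_t = 5.500000, DF = 0.938086, PV = 5.159475
  t = 2.0000: CF_t = 105.500000, DF = 0.880006, PV = 92.840624
Price P = sum_t PV_t = 98.000099
Macaulay numerator sum_t t * PV_t:
  t * PV_t at t = 1.0000: 5.159475
  t * PV_t at t = 2.0000: 185.681248
Macaulay duration D = (sum_t t * PV_t) / P = 190.840722 / 98.000099 = 1.947352

Answer: Macaulay duration = 1.9474 years


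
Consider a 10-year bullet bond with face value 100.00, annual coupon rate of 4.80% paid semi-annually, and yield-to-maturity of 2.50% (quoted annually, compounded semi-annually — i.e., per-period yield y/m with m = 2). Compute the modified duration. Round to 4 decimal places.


Answer: Modified duration = 8.1570

Derivation:
Coupon per period c = face * coupon_rate / m = 2.400000
Periods per year m = 2; per-period yield y/m = 0.012500
Number of cashflows N = 20
Cashflows (t years, CF_t, discount factor 1/(1+y/m)^(m*t), PV):
  t = 0.5000: CF_t = 2.400000, DF = 0.987654, PV = 2.370370
  t = 1.0000: CF_t = 2.400000, DF = 0.975461, PV = 2.341107
  t = 1.5000: CF_t = 2.400000, DF = 0.963418, PV = 2.312204
  t = 2.0000: CF_t = 2.400000, DF = 0.951524, PV = 2.283658
  t = 2.5000: CF_t = 2.400000, DF = 0.939777, PV = 2.255465
  t = 3.0000: CF_t = 2.400000, DF = 0.928175, PV = 2.227620
  t = 3.5000: CF_t = 2.400000, DF = 0.916716, PV = 2.200118
  t = 4.0000: CF_t = 2.400000, DF = 0.905398, PV = 2.172956
  t = 4.5000: CF_t = 2.400000, DF = 0.894221, PV = 2.146130
  t = 5.0000: CF_t = 2.400000, DF = 0.883181, PV = 2.119634
  t = 5.5000: CF_t = 2.400000, DF = 0.872277, PV = 2.093466
  t = 6.0000: CF_t = 2.400000, DF = 0.861509, PV = 2.067621
  t = 6.5000: CF_t = 2.400000, DF = 0.850873, PV = 2.042094
  t = 7.0000: CF_t = 2.400000, DF = 0.840368, PV = 2.016883
  t = 7.5000: CF_t = 2.400000, DF = 0.829993, PV = 1.991984
  t = 8.0000: CF_t = 2.400000, DF = 0.819746, PV = 1.967391
  t = 8.5000: CF_t = 2.400000, DF = 0.809626, PV = 1.943102
  t = 9.0000: CF_t = 2.400000, DF = 0.799631, PV = 1.919114
  t = 9.5000: CF_t = 2.400000, DF = 0.789759, PV = 1.895421
  t = 10.0000: CF_t = 102.400000, DF = 0.780009, PV = 79.872875
Price P = sum_t PV_t = 120.239214
First compute Macaulay numerator sum_t t * PV_t:
  t * PV_t at t = 0.5000: 1.185185
  t * PV_t at t = 1.0000: 2.341107
  t * PV_t at t = 1.5000: 3.468306
  t * PV_t at t = 2.0000: 4.567317
  t * PV_t at t = 2.5000: 5.638662
  t * PV_t at t = 3.0000: 6.682859
  t * PV_t at t = 3.5000: 7.700414
  t * PV_t at t = 4.0000: 8.691825
  t * PV_t at t = 4.5000: 9.657583
  t * PV_t at t = 5.0000: 10.598171
  t * PV_t at t = 5.5000: 11.514062
  t * PV_t at t = 6.0000: 12.405724
  t * PV_t at t = 6.5000: 13.273614
  t * PV_t at t = 7.0000: 14.118184
  t * PV_t at t = 7.5000: 14.939877
  t * PV_t at t = 8.0000: 15.739130
  t * PV_t at t = 8.5000: 16.516371
  t * PV_t at t = 9.0000: 17.272022
  t * PV_t at t = 9.5000: 18.006497
  t * PV_t at t = 10.0000: 798.728753
Macaulay duration D = 993.045664 / 120.239214 = 8.258917
Modified duration = D / (1 + y/m) = 8.258917 / (1 + 0.012500) = 8.156955


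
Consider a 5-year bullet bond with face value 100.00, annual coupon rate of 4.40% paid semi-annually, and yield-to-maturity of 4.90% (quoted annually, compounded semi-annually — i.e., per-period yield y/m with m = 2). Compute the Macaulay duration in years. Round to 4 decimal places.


Answer: Macaulay duration = 4.5362 years

Derivation:
Coupon per period c = face * coupon_rate / m = 2.200000
Periods per year m = 2; per-period yield y/m = 0.024500
Number of cashflows N = 10
Cashflows (t years, CF_t, discount factor 1/(1+y/m)^(m*t), PV):
  t = 0.5000: CF_t = 2.200000, DF = 0.976086, PV = 2.147389
  t = 1.0000: CF_t = 2.200000, DF = 0.952744, PV = 2.096036
  t = 1.5000: CF_t = 2.200000, DF = 0.929960, PV = 2.045911
  t = 2.0000: CF_t = 2.200000, DF = 0.907721, PV = 1.996985
  t = 2.5000: CF_t = 2.200000, DF = 0.886013, PV = 1.949229
  t = 3.0000: CF_t = 2.200000, DF = 0.864825, PV = 1.902615
  t = 3.5000: CF_t = 2.200000, DF = 0.844143, PV = 1.857116
  t = 4.0000: CF_t = 2.200000, DF = 0.823957, PV = 1.812704
  t = 4.5000: CF_t = 2.200000, DF = 0.804252, PV = 1.769355
  t = 5.0000: CF_t = 102.200000, DF = 0.785019, PV = 80.228980
Price P = sum_t PV_t = 97.806320
Macaulay numerator sum_t t * PV_t:
  t * PV_t at t = 0.5000: 1.073694
  t * PV_t at t = 1.0000: 2.096036
  t * PV_t at t = 1.5000: 3.068867
  t * PV_t at t = 2.0000: 3.993970
  t * PV_t at t = 2.5000: 4.873073
  t * PV_t at t = 3.0000: 5.707845
  t * PV_t at t = 3.5000: 6.499905
  t * PV_t at t = 4.0000: 7.250817
  t * PV_t at t = 4.5000: 7.962098
  t * PV_t at t = 5.0000: 401.144898
Macaulay duration D = (sum_t t * PV_t) / P = 443.671203 / 97.806320 = 4.536222


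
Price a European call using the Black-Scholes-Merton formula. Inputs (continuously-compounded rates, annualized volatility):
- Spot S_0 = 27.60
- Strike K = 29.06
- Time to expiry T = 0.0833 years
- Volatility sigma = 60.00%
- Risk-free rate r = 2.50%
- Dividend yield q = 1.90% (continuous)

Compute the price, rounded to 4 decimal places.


d1 = (ln(S/K) + (r - q + 0.5*sigma^2) * T) / (sigma * sqrt(T)) = -0.20819423
d2 = d1 - sigma * sqrt(T) = -0.38136467
exp(-rT) = 0.99791967; exp(-qT) = 0.99841855
C = S_0 * exp(-qT) * N(d1) - K * exp(-rT) * N(d2)
N(d1) = 0.41753866; N(d2) = 0.35146634
C = 27.6000 * 0.99841855 * 0.41753866 - 29.0600 * 0.99791967 * 0.35146634 = 1.3135

Answer: Price = 1.3135


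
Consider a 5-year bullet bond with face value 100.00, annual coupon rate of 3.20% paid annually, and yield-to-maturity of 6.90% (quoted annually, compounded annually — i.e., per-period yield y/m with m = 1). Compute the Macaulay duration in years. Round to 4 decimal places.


Answer: Macaulay duration = 4.6690 years

Derivation:
Coupon per period c = face * coupon_rate / m = 3.200000
Periods per year m = 1; per-period yield y/m = 0.069000
Number of cashflows N = 5
Cashflows (t years, CF_t, discount factor 1/(1+y/m)^(m*t), PV):
  t = 1.0000: CF_t = 3.200000, DF = 0.935454, PV = 2.993452
  t = 2.0000: CF_t = 3.200000, DF = 0.875074, PV = 2.800236
  t = 3.0000: CF_t = 3.200000, DF = 0.818591, PV = 2.619491
  t = 4.0000: CF_t = 3.200000, DF = 0.765754, PV = 2.450412
  t = 5.0000: CF_t = 103.200000, DF = 0.716327, PV = 73.924972
Price P = sum_t PV_t = 84.788563
Macaulay numerator sum_t t * PV_t:
  t * PV_t at t = 1.0000: 2.993452
  t * PV_t at t = 2.0000: 5.600471
  t * PV_t at t = 3.0000: 7.858472
  t * PV_t at t = 4.0000: 9.801649
  t * PV_t at t = 5.0000: 369.624862
Macaulay duration D = (sum_t t * PV_t) / P = 395.878906 / 84.788563 = 4.669013


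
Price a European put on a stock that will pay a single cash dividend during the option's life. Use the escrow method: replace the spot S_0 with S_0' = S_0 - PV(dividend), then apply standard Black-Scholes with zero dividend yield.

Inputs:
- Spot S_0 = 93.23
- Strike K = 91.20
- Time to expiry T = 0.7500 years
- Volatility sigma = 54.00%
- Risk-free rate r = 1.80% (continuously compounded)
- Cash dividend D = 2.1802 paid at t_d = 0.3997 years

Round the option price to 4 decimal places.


Answer: Price = 16.1969

Derivation:
PV(D) = D * exp(-r * t_d) = 2.1802 * 0.99283122 = 2.16457062
S_0' = S_0 - PV(D) = 93.2300 - 2.16457062 = 91.06542938
d1 = (ln(S_0'/K) + (r + sigma^2/2)*T) / (sigma*sqrt(T)) = 0.25953681
d2 = d1 - sigma*sqrt(T) = -0.20811691
exp(-rT) = 0.98659072
N(-d1) = 0.39761054; N(-d2) = 0.58243116
P = K * exp(-rT) * N(-d2) - S_0' * N(-d1) = 91.2000 * 0.98659072 * 0.58243116 - 91.06542938 * 0.39761054 = 16.1969


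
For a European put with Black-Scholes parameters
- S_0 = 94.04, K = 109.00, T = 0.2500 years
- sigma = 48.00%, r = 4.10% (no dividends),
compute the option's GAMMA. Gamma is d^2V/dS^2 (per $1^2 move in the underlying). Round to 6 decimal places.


d1 = -0.4524069107; d2 = -0.6924069107
phi(d1) = 0.3601356404; exp(-qT) = 1.0000000000; exp(-rT) = 0.9898023522
Gamma = exp(-qT) * phi(d1) / (S * sigma * sqrt(T)) = 1.0000000000 * 0.3601356404 / (94.0400 * 0.4800 * 0.5000000000) = 0.015957

Answer: Gamma = 0.015957


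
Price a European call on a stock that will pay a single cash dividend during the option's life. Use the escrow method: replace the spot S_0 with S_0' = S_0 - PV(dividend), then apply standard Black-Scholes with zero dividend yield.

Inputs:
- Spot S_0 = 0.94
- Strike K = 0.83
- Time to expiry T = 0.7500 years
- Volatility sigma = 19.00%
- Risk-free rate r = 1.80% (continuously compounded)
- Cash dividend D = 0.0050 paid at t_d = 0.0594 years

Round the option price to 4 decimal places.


Answer: Price = 0.1332

Derivation:
PV(D) = D * exp(-r * t_d) = 0.0050 * 0.99893137 = 0.00499466
S_0' = S_0 - PV(D) = 0.9400 - 0.00499466 = 0.93500534
d1 = (ln(S_0'/K) + (r + sigma^2/2)*T) / (sigma*sqrt(T)) = 0.88829315
d2 = d1 - sigma*sqrt(T) = 0.72374833
exp(-rT) = 0.98659072
N(d1) = 0.81280846; N(d2) = 0.76538987
C = S_0' * N(d1) - K * exp(-rT) * N(d2) = 0.93500534 * 0.81280846 - 0.8300 * 0.98659072 * 0.76538987 = 0.1332


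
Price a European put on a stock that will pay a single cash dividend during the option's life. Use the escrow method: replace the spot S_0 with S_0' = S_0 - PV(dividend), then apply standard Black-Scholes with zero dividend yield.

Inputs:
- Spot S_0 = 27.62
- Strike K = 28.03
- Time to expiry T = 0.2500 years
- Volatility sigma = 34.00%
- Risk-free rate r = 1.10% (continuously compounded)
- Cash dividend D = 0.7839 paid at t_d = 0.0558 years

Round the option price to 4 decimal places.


Answer: Price = 2.4669

Derivation:
PV(D) = D * exp(-r * t_d) = 0.7839 * 0.99938639 = 0.78341899
S_0' = S_0 - PV(D) = 27.6200 - 0.78341899 = 26.83658101
d1 = (ln(S_0'/K) + (r + sigma^2/2)*T) / (sigma*sqrt(T)) = -0.15476144
d2 = d1 - sigma*sqrt(T) = -0.32476144
exp(-rT) = 0.99725378
N(-d1) = 0.56149531; N(-d2) = 0.62731919
P = K * exp(-rT) * N(-d2) - S_0' * N(-d1) = 28.0300 * 0.99725378 * 0.62731919 - 26.83658101 * 0.56149531 = 2.4669


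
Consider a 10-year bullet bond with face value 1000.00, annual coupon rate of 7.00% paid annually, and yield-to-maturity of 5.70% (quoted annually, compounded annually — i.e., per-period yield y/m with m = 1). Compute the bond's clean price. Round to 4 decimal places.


Answer: Price = 1097.0559

Derivation:
Coupon per period c = face * coupon_rate / m = 70.000000
Periods per year m = 1; per-period yield y/m = 0.057000
Number of cashflows N = 10
Cashflows (t years, CF_t, discount factor 1/(1+y/m)^(m*t), PV):
  t = 1.0000: CF_t = 70.000000, DF = 0.946074, PV = 66.225166
  t = 2.0000: CF_t = 70.000000, DF = 0.895056, PV = 62.653894
  t = 3.0000: CF_t = 70.000000, DF = 0.846789, PV = 59.275207
  t = 4.0000: CF_t = 70.000000, DF = 0.801125, PV = 56.078720
  t = 5.0000: CF_t = 70.000000, DF = 0.757923, PV = 53.054607
  t = 6.0000: CF_t = 70.000000, DF = 0.717051, PV = 50.193574
  t = 7.0000: CF_t = 70.000000, DF = 0.678383, PV = 47.486825
  t = 8.0000: CF_t = 70.000000, DF = 0.641801, PV = 44.926040
  t = 9.0000: CF_t = 70.000000, DF = 0.607191, PV = 42.503349
  t = 10.0000: CF_t = 1070.000000, DF = 0.574447, PV = 614.658518
Price P = sum_t PV_t = 1097.055899


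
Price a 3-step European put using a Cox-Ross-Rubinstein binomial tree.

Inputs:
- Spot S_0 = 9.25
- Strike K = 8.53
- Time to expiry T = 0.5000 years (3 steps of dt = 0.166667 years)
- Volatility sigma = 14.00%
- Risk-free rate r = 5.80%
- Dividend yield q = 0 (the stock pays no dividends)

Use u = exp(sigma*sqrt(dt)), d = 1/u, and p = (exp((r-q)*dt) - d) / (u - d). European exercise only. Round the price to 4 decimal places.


Answer: Price = V(0,0) = 0.0567

Derivation:
dt = T/N = 0.166667
u = exp(sigma*sqrt(dt)) = 1.058820; d = 1/u = 0.944448
p = (exp((r-q)*dt) - d) / (u - d) = 0.570645
Discount per step: exp(-r*dt) = 0.990380
Stock lattice S(k, i) with i counting down-moves:
  k=0: S(0,0) = 9.2500
  k=1: S(1,0) = 9.7941; S(1,1) = 8.7361
  k=2: S(2,0) = 10.3702; S(2,1) = 9.2500; S(2,2) = 8.2508
  k=3: S(3,0) = 10.9801; S(3,1) = 9.7941; S(3,2) = 8.7361; S(3,3) = 7.7925
Terminal payoffs V(N, i) = max(K - S_T, 0):
  V(3,0) = 0.000000; V(3,1) = 0.000000; V(3,2) = 0.000000; V(3,3) = 0.737519
Backward induction: V(k, i) = exp(-r*dt) * [p * V(k+1, i) + (1-p) * V(k+1, i+1)].
  V(2,0) = exp(-r*dt) * [p*0.000000 + (1-p)*0.000000] = 0.000000
  V(2,1) = exp(-r*dt) * [p*0.000000 + (1-p)*0.000000] = 0.000000
  V(2,2) = exp(-r*dt) * [p*0.000000 + (1-p)*0.737519] = 0.313611
  V(1,0) = exp(-r*dt) * [p*0.000000 + (1-p)*0.000000] = 0.000000
  V(1,1) = exp(-r*dt) * [p*0.000000 + (1-p)*0.313611] = 0.133355
  V(0,0) = exp(-r*dt) * [p*0.000000 + (1-p)*0.133355] = 0.056706


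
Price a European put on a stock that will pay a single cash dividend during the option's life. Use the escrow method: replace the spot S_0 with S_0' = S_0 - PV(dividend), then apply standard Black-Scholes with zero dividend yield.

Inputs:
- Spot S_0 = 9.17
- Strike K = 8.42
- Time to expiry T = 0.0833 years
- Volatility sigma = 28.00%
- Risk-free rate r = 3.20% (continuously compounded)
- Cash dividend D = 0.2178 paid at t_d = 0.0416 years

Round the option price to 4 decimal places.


PV(D) = D * exp(-r * t_d) = 0.2178 * 0.99866969 = 0.21751026
S_0' = S_0 - PV(D) = 9.1700 - 0.21751026 = 8.95248974
d1 = (ln(S_0'/K) + (r + sigma^2/2)*T) / (sigma*sqrt(T)) = 0.83220419
d2 = d1 - sigma*sqrt(T) = 0.75139132
exp(-rT) = 0.99733795
N(-d1) = 0.20264685; N(-d2) = 0.22620859
P = K * exp(-rT) * N(-d2) - S_0' * N(-d1) = 8.4200 * 0.99733795 * 0.22620859 - 8.95248974 * 0.20264685 = 0.0854

Answer: Price = 0.0854


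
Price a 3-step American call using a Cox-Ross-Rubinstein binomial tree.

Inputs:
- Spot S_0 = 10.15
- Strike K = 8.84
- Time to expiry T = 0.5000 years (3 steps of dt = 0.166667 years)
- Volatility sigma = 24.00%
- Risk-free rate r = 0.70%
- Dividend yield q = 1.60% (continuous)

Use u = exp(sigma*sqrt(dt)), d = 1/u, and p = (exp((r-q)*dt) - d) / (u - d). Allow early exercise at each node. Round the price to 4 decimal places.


Answer: Price = V(0,0) = 1.4738

Derivation:
dt = T/N = 0.166667
u = exp(sigma*sqrt(dt)) = 1.102940; d = 1/u = 0.906667
p = (exp((r-q)*dt) - d) / (u - d) = 0.467888
Discount per step: exp(-r*dt) = 0.998834
Stock lattice S(k, i) with i counting down-moves:
  k=0: S(0,0) = 10.1500
  k=1: S(1,0) = 11.1948; S(1,1) = 9.2027
  k=2: S(2,0) = 12.3472; S(2,1) = 10.1500; S(2,2) = 8.3438
  k=3: S(3,0) = 13.6183; S(3,1) = 11.1948; S(3,2) = 9.2027; S(3,3) = 7.5650
Terminal payoffs V(N, i) = max(S_T - K, 0):
  V(3,0) = 4.778273; V(3,1) = 2.354844; V(3,2) = 0.362674; V(3,3) = 0.000000
Backward induction: V(k, i) = exp(-r*dt) * [p * V(k+1, i) + (1-p) * V(k+1, i+1)]; then take max(V_cont, immediate exercise) for American.
  V(2,0) = exp(-r*dt) * [p*4.778273 + (1-p)*2.354844] = 3.484669; exercise = 3.507244; V(2,0) = max -> 3.507244
  V(2,1) = exp(-r*dt) * [p*2.354844 + (1-p)*0.362674] = 1.293277; exercise = 1.310000; V(2,1) = max -> 1.310000
  V(2,2) = exp(-r*dt) * [p*0.362674 + (1-p)*0.000000] = 0.169493; exercise = 0.000000; V(2,2) = max -> 0.169493
  V(1,0) = exp(-r*dt) * [p*3.507244 + (1-p)*1.310000] = 2.335338; exercise = 2.354844; V(1,0) = max -> 2.354844
  V(1,1) = exp(-r*dt) * [p*1.310000 + (1-p)*0.169493] = 0.702303; exercise = 0.362674; V(1,1) = max -> 0.702303
  V(0,0) = exp(-r*dt) * [p*2.354844 + (1-p)*0.702303] = 1.473786; exercise = 1.310000; V(0,0) = max -> 1.473786


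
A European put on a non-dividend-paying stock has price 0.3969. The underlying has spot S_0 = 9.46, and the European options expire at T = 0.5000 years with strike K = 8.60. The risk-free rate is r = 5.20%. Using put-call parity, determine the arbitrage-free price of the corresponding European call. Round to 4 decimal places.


Answer: Call price = 1.4776

Derivation:
Put-call parity: C - P = S_0 * exp(-qT) - K * exp(-rT).
S_0 * exp(-qT) = 9.4600 * 1.00000000 = 9.46000000
K * exp(-rT) = 8.6000 * 0.97433509 = 8.37928177
C = P + S*exp(-qT) - K*exp(-rT)
C = 0.3969 + 9.46000000 - 8.37928177 = 1.4776


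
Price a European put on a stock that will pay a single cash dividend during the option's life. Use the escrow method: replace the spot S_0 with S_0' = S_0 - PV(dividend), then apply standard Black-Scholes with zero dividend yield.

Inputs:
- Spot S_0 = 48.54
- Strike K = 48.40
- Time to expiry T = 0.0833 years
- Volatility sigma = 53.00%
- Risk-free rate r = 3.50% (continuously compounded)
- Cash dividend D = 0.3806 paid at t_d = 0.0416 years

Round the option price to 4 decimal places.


Answer: Price = 2.9890

Derivation:
PV(D) = D * exp(-r * t_d) = 0.3806 * 0.99854506 = 0.38004625
S_0' = S_0 - PV(D) = 48.5400 - 0.38004625 = 48.15995375
d1 = (ln(S_0'/K) + (r + sigma^2/2)*T) / (sigma*sqrt(T)) = 0.06303973
d2 = d1 - sigma*sqrt(T) = -0.08992749
exp(-rT) = 0.99708875
N(-d1) = 0.47486743; N(-d2) = 0.53582758
P = K * exp(-rT) * N(-d2) - S_0' * N(-d1) = 48.4000 * 0.99708875 * 0.53582758 - 48.15995375 * 0.47486743 = 2.9890


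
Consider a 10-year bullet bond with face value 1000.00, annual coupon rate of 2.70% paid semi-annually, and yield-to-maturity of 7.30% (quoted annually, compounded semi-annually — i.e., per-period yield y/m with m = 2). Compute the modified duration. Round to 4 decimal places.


Coupon per period c = face * coupon_rate / m = 13.500000
Periods per year m = 2; per-period yield y/m = 0.036500
Number of cashflows N = 20
Cashflows (t years, CF_t, discount factor 1/(1+y/m)^(m*t), PV):
  t = 0.5000: CF_t = 13.500000, DF = 0.964785, PV = 13.024602
  t = 1.0000: CF_t = 13.500000, DF = 0.930811, PV = 12.565945
  t = 1.5000: CF_t = 13.500000, DF = 0.898033, PV = 12.123439
  t = 2.0000: CF_t = 13.500000, DF = 0.866409, PV = 11.696517
  t = 2.5000: CF_t = 13.500000, DF = 0.835898, PV = 11.284628
  t = 3.0000: CF_t = 13.500000, DF = 0.806462, PV = 10.887243
  t = 3.5000: CF_t = 13.500000, DF = 0.778063, PV = 10.503853
  t = 4.0000: CF_t = 13.500000, DF = 0.750664, PV = 10.133963
  t = 4.5000: CF_t = 13.500000, DF = 0.724230, PV = 9.777099
  t = 5.0000: CF_t = 13.500000, DF = 0.698726, PV = 9.432802
  t = 5.5000: CF_t = 13.500000, DF = 0.674121, PV = 9.100629
  t = 6.0000: CF_t = 13.500000, DF = 0.650382, PV = 8.780153
  t = 6.5000: CF_t = 13.500000, DF = 0.627479, PV = 8.470963
  t = 7.0000: CF_t = 13.500000, DF = 0.605382, PV = 8.172661
  t = 7.5000: CF_t = 13.500000, DF = 0.584064, PV = 7.884863
  t = 8.0000: CF_t = 13.500000, DF = 0.563496, PV = 7.607201
  t = 8.5000: CF_t = 13.500000, DF = 0.543653, PV = 7.339316
  t = 9.0000: CF_t = 13.500000, DF = 0.524508, PV = 7.080864
  t = 9.5000: CF_t = 13.500000, DF = 0.506038, PV = 6.831514
  t = 10.0000: CF_t = 1013.500000, DF = 0.488218, PV = 494.809039
Price P = sum_t PV_t = 677.507292
First compute Macaulay numerator sum_t t * PV_t:
  t * PV_t at t = 0.5000: 6.512301
  t * PV_t at t = 1.0000: 12.565945
  t * PV_t at t = 1.5000: 18.185159
  t * PV_t at t = 2.0000: 23.393033
  t * PV_t at t = 2.5000: 28.211569
  t * PV_t at t = 3.0000: 32.661730
  t * PV_t at t = 3.5000: 36.763485
  t * PV_t at t = 4.0000: 40.535852
  t * PV_t at t = 4.5000: 43.996945
  t * PV_t at t = 5.0000: 47.164008
  t * PV_t at t = 5.5000: 50.053458
  t * PV_t at t = 6.0000: 52.680919
  t * PV_t at t = 6.5000: 55.061260
  t * PV_t at t = 7.0000: 57.208626
  t * PV_t at t = 7.5000: 59.136475
  t * PV_t at t = 8.0000: 60.857604
  t * PV_t at t = 8.5000: 62.384182
  t * PV_t at t = 9.0000: 63.727776
  t * PV_t at t = 9.5000: 64.899381
  t * PV_t at t = 10.0000: 4948.090388
Macaulay duration D = 5764.090098 / 677.507292 = 8.507790
Modified duration = D / (1 + y/m) = 8.507790 / (1 + 0.036500) = 8.208191

Answer: Modified duration = 8.2082
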